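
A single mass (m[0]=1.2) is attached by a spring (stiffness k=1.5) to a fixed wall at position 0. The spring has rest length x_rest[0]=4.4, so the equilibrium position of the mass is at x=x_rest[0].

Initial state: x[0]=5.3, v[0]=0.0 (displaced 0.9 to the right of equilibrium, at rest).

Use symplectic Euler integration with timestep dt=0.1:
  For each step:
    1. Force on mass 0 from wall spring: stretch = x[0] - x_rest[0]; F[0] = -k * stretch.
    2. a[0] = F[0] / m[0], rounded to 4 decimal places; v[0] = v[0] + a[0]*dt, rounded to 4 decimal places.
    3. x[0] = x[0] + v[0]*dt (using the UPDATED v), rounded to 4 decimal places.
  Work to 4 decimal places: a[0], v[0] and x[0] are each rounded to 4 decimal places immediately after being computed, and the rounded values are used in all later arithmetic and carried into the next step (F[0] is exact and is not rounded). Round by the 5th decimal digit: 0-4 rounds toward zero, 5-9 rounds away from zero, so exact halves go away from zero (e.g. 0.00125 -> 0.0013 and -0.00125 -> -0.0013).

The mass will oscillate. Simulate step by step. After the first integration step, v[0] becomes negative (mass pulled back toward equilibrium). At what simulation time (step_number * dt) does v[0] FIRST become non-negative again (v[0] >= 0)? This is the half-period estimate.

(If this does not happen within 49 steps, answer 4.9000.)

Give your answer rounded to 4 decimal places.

Step 0: x=[5.3000] v=[0.0000]
Step 1: x=[5.2888] v=[-0.1125]
Step 2: x=[5.2664] v=[-0.2236]
Step 3: x=[5.2332] v=[-0.3319]
Step 4: x=[5.1896] v=[-0.4361]
Step 5: x=[5.1361] v=[-0.5348]
Step 6: x=[5.0734] v=[-0.6268]
Step 7: x=[5.0023] v=[-0.7110]
Step 8: x=[4.9237] v=[-0.7863]
Step 9: x=[4.8385] v=[-0.8518]
Step 10: x=[4.7478] v=[-0.9066]
Step 11: x=[4.6528] v=[-0.9501]
Step 12: x=[4.5546] v=[-0.9817]
Step 13: x=[4.4545] v=[-1.0010]
Step 14: x=[4.3537] v=[-1.0078]
Step 15: x=[4.2535] v=[-1.0020]
Step 16: x=[4.1551] v=[-0.9837]
Step 17: x=[4.0598] v=[-0.9531]
Step 18: x=[3.9687] v=[-0.9106]
Step 19: x=[3.8830] v=[-0.8567]
Step 20: x=[3.8038] v=[-0.7921]
Step 21: x=[3.7320] v=[-0.7176]
Step 22: x=[3.6686] v=[-0.6341]
Step 23: x=[3.6143] v=[-0.5427]
Step 24: x=[3.5699] v=[-0.4445]
Step 25: x=[3.5358] v=[-0.3407]
Step 26: x=[3.5125] v=[-0.2327]
Step 27: x=[3.5003] v=[-0.1218]
Step 28: x=[3.4994] v=[-0.0093]
Step 29: x=[3.5097] v=[0.1033]
First v>=0 after going negative at step 29, time=2.9000

Answer: 2.9000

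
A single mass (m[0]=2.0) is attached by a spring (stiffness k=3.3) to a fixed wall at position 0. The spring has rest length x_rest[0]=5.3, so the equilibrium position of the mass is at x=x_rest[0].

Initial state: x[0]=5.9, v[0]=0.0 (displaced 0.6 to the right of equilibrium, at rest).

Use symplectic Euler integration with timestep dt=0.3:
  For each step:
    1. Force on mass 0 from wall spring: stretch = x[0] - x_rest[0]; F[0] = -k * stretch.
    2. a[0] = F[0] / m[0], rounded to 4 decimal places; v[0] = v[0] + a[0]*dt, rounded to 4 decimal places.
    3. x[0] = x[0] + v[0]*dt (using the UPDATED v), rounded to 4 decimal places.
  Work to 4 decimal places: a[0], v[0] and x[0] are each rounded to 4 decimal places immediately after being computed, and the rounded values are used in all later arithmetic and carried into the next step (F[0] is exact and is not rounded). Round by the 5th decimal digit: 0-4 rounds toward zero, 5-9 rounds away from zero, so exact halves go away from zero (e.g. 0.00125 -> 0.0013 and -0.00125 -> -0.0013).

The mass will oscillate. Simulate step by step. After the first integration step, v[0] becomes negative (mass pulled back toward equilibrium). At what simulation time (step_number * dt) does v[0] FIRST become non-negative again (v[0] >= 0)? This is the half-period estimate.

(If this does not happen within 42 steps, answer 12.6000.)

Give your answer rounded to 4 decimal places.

Step 0: x=[5.9000] v=[0.0000]
Step 1: x=[5.8109] v=[-0.2970]
Step 2: x=[5.6459] v=[-0.5499]
Step 3: x=[5.4296] v=[-0.7211]
Step 4: x=[5.1940] v=[-0.7852]
Step 5: x=[4.9742] v=[-0.7327]
Step 6: x=[4.8028] v=[-0.5714]
Step 7: x=[4.7052] v=[-0.3253]
Step 8: x=[4.6959] v=[-0.0309]
Step 9: x=[4.7763] v=[0.2681]
First v>=0 after going negative at step 9, time=2.7000

Answer: 2.7000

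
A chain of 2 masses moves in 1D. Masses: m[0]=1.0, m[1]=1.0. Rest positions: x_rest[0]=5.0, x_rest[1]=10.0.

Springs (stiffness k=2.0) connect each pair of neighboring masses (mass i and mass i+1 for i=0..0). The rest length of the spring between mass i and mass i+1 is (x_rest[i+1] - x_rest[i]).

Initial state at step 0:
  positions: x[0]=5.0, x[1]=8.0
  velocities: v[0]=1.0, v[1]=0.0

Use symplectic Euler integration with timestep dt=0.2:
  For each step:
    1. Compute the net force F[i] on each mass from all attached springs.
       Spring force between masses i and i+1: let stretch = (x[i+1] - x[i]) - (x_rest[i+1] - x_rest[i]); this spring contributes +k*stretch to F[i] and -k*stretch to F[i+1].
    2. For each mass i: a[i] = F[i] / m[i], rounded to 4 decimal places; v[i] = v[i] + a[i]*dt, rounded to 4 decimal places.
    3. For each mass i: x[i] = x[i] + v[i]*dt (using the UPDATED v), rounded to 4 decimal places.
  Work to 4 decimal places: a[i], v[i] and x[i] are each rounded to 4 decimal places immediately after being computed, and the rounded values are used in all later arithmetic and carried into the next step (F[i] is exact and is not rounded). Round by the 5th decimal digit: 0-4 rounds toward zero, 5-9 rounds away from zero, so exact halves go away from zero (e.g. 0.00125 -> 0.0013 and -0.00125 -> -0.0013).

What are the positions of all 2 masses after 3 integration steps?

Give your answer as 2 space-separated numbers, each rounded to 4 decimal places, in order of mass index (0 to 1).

Answer: 4.7025 8.8975

Derivation:
Step 0: x=[5.0000 8.0000] v=[1.0000 0.0000]
Step 1: x=[5.0400 8.1600] v=[0.2000 0.8000]
Step 2: x=[4.9296 8.4704] v=[-0.5520 1.5520]
Step 3: x=[4.7025 8.8975] v=[-1.1357 2.1357]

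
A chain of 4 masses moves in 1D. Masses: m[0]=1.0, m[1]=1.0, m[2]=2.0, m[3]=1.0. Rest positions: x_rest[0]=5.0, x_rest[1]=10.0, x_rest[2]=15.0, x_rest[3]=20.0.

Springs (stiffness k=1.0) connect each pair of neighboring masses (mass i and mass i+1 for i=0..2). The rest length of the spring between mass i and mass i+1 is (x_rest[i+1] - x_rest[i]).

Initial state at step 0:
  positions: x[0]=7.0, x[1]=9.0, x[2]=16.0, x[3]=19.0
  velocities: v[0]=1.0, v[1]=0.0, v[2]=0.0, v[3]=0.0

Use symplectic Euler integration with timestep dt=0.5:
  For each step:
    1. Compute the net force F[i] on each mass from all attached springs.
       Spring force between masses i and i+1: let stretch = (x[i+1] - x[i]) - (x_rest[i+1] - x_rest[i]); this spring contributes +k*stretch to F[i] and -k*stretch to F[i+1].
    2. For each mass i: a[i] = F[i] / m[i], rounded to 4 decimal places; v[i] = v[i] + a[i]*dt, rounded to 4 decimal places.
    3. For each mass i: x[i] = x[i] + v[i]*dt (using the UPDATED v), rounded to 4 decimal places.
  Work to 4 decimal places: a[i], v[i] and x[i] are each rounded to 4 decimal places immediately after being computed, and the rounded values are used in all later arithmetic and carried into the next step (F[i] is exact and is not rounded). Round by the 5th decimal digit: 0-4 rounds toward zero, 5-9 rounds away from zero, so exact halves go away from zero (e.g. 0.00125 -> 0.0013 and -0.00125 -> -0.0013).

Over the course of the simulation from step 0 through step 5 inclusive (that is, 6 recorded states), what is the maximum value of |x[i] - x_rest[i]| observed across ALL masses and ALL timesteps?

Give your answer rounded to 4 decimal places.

Step 0: x=[7.0000 9.0000 16.0000 19.0000] v=[1.0000 0.0000 0.0000 0.0000]
Step 1: x=[6.7500 10.2500 15.5000 19.5000] v=[-0.5000 2.5000 -1.0000 1.0000]
Step 2: x=[6.1250 11.9375 14.8438 20.2500] v=[-1.2500 3.3750 -1.3125 1.5000]
Step 3: x=[5.7031 12.8985 14.5001 20.8985] v=[-0.8438 1.9219 -0.6875 1.2969]
Step 4: x=[5.8301 12.4610 14.7560 21.1974] v=[0.2539 -0.8750 0.5117 0.5977]
Step 5: x=[6.3648 10.9395 15.5302 21.1359] v=[1.0694 -3.0430 1.5483 -0.1230]
Max displacement = 2.8985

Answer: 2.8985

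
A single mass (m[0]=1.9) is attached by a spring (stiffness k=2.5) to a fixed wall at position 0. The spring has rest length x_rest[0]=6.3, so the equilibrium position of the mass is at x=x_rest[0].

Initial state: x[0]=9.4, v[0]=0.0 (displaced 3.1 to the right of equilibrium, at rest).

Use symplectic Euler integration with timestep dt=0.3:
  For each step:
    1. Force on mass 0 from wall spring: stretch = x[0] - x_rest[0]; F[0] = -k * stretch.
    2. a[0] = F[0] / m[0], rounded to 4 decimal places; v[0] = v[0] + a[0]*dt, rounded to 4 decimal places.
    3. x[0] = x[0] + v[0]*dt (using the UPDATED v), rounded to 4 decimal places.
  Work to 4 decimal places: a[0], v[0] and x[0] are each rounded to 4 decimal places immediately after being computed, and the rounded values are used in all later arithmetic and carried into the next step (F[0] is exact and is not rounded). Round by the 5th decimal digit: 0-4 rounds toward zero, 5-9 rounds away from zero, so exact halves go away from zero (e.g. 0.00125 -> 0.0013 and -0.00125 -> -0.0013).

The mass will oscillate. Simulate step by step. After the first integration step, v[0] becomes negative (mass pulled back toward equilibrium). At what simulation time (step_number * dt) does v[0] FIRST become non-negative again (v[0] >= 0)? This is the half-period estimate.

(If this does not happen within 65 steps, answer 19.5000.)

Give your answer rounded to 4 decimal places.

Step 0: x=[9.4000] v=[0.0000]
Step 1: x=[9.0329] v=[-1.2237]
Step 2: x=[8.3422] v=[-2.3025]
Step 3: x=[7.4096] v=[-3.1086]
Step 4: x=[6.3456] v=[-3.5466]
Step 5: x=[5.2762] v=[-3.5646]
Step 6: x=[4.3281] v=[-3.1605]
Step 7: x=[3.6135] v=[-2.3821]
Step 8: x=[3.2170] v=[-1.3216]
Step 9: x=[3.1856] v=[-0.1046]
Step 10: x=[3.5230] v=[1.1248]
First v>=0 after going negative at step 10, time=3.0000

Answer: 3.0000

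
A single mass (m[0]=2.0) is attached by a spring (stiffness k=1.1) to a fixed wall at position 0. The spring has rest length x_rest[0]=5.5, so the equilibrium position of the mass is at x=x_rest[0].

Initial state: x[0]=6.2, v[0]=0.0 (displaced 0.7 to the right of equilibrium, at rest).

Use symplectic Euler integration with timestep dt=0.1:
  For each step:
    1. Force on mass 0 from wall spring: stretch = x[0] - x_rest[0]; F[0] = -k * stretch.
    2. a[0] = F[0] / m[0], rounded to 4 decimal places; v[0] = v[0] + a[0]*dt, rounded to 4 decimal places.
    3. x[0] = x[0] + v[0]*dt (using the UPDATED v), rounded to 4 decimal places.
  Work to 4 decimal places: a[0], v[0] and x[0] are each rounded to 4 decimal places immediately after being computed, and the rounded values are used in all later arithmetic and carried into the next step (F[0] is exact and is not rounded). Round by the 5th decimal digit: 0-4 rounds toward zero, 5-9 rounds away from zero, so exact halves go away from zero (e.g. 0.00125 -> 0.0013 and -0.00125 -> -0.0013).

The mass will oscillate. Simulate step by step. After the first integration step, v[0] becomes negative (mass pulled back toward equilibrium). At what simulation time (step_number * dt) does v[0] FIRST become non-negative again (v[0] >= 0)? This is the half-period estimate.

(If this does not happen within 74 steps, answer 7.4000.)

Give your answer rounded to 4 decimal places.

Answer: 4.3000

Derivation:
Step 0: x=[6.2000] v=[0.0000]
Step 1: x=[6.1962] v=[-0.0385]
Step 2: x=[6.1885] v=[-0.0768]
Step 3: x=[6.1770] v=[-0.1147]
Step 4: x=[6.1618] v=[-0.1519]
Step 5: x=[6.1430] v=[-0.1883]
Step 6: x=[6.1206] v=[-0.2237]
Step 7: x=[6.0948] v=[-0.2578]
Step 8: x=[6.0658] v=[-0.2905]
Step 9: x=[6.0336] v=[-0.3216]
Step 10: x=[5.9985] v=[-0.3510]
Step 11: x=[5.9607] v=[-0.3784]
Step 12: x=[5.9203] v=[-0.4037]
Step 13: x=[5.8776] v=[-0.4268]
Step 14: x=[5.8328] v=[-0.4476]
Step 15: x=[5.7862] v=[-0.4659]
Step 16: x=[5.7380] v=[-0.4816]
Step 17: x=[5.6885] v=[-0.4947]
Step 18: x=[5.6380] v=[-0.5051]
Step 19: x=[5.5867] v=[-0.5127]
Step 20: x=[5.5350] v=[-0.5175]
Step 21: x=[5.4831] v=[-0.5194]
Step 22: x=[5.4313] v=[-0.5185]
Step 23: x=[5.3798] v=[-0.5147]
Step 24: x=[5.3290] v=[-0.5081]
Step 25: x=[5.2791] v=[-0.4987]
Step 26: x=[5.2304] v=[-0.4866]
Step 27: x=[5.1832] v=[-0.4718]
Step 28: x=[5.1378] v=[-0.4544]
Step 29: x=[5.0944] v=[-0.4345]
Step 30: x=[5.0532] v=[-0.4122]
Step 31: x=[5.0144] v=[-0.3876]
Step 32: x=[4.9783] v=[-0.3609]
Step 33: x=[4.9451] v=[-0.3322]
Step 34: x=[4.9149] v=[-0.3017]
Step 35: x=[4.8880] v=[-0.2695]
Step 36: x=[4.8644] v=[-0.2358]
Step 37: x=[4.8443] v=[-0.2008]
Step 38: x=[4.8278] v=[-0.1647]
Step 39: x=[4.8150] v=[-0.1277]
Step 40: x=[4.8060] v=[-0.0900]
Step 41: x=[4.8008] v=[-0.0518]
Step 42: x=[4.7995] v=[-0.0133]
Step 43: x=[4.8020] v=[0.0252]
First v>=0 after going negative at step 43, time=4.3000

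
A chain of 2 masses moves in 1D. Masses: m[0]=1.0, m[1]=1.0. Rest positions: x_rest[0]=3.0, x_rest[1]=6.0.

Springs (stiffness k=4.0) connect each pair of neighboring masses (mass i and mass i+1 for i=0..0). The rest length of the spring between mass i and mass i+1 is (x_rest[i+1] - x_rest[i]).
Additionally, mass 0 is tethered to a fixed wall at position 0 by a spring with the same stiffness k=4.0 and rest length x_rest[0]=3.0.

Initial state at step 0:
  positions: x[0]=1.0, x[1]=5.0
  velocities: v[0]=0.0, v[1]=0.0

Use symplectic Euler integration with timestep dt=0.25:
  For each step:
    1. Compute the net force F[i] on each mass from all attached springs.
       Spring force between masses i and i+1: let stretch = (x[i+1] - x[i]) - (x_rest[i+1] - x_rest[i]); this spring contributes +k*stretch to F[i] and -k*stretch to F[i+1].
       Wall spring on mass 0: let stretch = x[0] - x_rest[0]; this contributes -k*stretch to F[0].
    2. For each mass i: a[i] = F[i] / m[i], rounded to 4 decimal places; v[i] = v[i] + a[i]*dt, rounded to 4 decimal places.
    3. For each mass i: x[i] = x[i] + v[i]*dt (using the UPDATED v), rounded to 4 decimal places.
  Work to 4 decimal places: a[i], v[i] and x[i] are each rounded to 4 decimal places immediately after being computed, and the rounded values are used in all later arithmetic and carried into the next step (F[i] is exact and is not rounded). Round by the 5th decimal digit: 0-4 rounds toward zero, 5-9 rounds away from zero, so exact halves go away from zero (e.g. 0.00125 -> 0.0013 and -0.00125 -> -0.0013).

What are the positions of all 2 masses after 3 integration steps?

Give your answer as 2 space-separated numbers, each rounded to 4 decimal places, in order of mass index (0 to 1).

Step 0: x=[1.0000 5.0000] v=[0.0000 0.0000]
Step 1: x=[1.7500 4.7500] v=[3.0000 -1.0000]
Step 2: x=[2.8125 4.5000] v=[4.2500 -1.0000]
Step 3: x=[3.5938 4.5781] v=[3.1250 0.3125]

Answer: 3.5938 4.5781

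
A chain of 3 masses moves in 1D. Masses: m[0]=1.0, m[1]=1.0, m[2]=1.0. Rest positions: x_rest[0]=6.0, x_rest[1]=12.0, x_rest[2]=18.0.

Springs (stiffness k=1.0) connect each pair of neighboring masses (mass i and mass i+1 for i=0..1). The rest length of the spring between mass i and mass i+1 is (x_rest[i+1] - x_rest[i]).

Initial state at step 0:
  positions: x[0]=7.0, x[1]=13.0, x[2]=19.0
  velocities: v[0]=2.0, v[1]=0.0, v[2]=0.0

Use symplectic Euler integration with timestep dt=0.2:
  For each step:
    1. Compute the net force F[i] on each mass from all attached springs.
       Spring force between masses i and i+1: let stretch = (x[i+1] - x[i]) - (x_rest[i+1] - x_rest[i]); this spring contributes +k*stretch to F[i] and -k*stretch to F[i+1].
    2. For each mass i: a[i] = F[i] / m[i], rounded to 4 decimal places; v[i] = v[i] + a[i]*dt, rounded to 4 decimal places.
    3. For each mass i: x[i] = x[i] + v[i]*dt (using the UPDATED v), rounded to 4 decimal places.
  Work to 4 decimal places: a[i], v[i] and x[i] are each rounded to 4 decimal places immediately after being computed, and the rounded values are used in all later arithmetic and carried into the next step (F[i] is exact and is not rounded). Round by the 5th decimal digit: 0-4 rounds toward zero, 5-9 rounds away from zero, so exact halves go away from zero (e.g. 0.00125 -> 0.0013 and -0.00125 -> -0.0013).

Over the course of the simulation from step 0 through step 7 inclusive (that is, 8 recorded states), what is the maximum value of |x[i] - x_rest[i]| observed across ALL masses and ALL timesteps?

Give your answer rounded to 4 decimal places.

Answer: 3.0507

Derivation:
Step 0: x=[7.0000 13.0000 19.0000] v=[2.0000 0.0000 0.0000]
Step 1: x=[7.4000 13.0000 19.0000] v=[2.0000 0.0000 0.0000]
Step 2: x=[7.7840 13.0160 19.0000] v=[1.9200 0.0800 0.0000]
Step 3: x=[8.1373 13.0621 19.0006] v=[1.7664 0.2304 0.0032]
Step 4: x=[8.4476 13.1487 19.0037] v=[1.5514 0.4331 0.0155]
Step 5: x=[8.7059 13.2815 19.0126] v=[1.2916 0.6639 0.0445]
Step 6: x=[8.9072 13.4605 19.0323] v=[1.0067 0.8950 0.0983]
Step 7: x=[9.0507 13.6802 19.0691] v=[0.7174 1.0987 0.1839]
Max displacement = 3.0507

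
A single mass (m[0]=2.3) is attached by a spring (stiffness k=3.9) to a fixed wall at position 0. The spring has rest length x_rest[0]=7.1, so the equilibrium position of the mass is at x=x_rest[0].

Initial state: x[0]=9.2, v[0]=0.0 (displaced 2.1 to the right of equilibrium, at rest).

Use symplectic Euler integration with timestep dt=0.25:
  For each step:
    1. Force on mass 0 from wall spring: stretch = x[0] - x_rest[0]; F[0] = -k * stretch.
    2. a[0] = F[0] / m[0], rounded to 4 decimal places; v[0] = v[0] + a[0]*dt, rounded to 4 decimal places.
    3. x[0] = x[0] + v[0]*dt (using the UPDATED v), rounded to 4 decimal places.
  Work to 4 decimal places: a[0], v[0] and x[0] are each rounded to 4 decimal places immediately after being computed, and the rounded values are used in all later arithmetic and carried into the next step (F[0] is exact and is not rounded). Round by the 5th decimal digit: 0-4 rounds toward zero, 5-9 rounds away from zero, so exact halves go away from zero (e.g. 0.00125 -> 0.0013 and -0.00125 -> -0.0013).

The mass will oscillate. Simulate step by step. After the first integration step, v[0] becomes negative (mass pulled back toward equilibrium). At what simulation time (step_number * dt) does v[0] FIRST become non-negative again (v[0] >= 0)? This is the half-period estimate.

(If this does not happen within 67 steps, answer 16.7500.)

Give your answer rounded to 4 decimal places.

Answer: 2.5000

Derivation:
Step 0: x=[9.2000] v=[0.0000]
Step 1: x=[8.9775] v=[-0.8902]
Step 2: x=[8.5560] v=[-1.6861]
Step 3: x=[7.9802] v=[-2.3033]
Step 4: x=[7.3111] v=[-2.6764]
Step 5: x=[6.6196] v=[-2.7659]
Step 6: x=[5.9790] v=[-2.5623]
Step 7: x=[5.4572] v=[-2.0871]
Step 8: x=[5.1095] v=[-1.3907]
Step 9: x=[4.9728] v=[-0.5469]
Step 10: x=[5.0615] v=[0.3549]
First v>=0 after going negative at step 10, time=2.5000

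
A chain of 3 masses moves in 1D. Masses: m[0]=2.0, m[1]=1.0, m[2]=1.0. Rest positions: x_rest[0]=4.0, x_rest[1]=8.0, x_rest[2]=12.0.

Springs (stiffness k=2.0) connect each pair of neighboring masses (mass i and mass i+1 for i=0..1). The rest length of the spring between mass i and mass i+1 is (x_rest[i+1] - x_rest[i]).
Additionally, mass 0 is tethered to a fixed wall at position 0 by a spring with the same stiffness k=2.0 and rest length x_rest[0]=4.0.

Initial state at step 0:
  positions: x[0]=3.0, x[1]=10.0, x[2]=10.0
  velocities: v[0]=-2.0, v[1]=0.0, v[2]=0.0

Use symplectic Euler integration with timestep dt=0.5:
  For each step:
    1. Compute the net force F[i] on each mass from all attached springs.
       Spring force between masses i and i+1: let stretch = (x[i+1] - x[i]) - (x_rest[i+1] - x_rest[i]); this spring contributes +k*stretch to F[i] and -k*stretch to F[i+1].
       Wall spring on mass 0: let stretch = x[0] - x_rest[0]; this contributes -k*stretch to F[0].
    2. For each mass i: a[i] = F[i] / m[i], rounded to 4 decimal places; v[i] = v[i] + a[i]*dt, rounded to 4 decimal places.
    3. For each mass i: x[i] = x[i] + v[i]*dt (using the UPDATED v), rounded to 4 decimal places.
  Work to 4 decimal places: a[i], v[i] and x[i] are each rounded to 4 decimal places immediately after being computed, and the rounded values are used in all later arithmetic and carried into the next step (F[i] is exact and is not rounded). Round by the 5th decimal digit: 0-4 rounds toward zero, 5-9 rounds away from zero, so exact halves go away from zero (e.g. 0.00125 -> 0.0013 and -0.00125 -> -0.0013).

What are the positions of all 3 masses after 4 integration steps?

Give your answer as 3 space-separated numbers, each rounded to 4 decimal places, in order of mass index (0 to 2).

Step 0: x=[3.0000 10.0000 10.0000] v=[-2.0000 0.0000 0.0000]
Step 1: x=[3.0000 6.5000 12.0000] v=[0.0000 -7.0000 4.0000]
Step 2: x=[3.1250 4.0000 13.2500] v=[0.2500 -5.0000 2.5000]
Step 3: x=[2.6875 5.6875 11.8750] v=[-0.8750 3.3750 -2.7500]
Step 4: x=[2.3281 8.9688 9.4063] v=[-0.7188 6.5625 -4.9375]

Answer: 2.3281 8.9688 9.4063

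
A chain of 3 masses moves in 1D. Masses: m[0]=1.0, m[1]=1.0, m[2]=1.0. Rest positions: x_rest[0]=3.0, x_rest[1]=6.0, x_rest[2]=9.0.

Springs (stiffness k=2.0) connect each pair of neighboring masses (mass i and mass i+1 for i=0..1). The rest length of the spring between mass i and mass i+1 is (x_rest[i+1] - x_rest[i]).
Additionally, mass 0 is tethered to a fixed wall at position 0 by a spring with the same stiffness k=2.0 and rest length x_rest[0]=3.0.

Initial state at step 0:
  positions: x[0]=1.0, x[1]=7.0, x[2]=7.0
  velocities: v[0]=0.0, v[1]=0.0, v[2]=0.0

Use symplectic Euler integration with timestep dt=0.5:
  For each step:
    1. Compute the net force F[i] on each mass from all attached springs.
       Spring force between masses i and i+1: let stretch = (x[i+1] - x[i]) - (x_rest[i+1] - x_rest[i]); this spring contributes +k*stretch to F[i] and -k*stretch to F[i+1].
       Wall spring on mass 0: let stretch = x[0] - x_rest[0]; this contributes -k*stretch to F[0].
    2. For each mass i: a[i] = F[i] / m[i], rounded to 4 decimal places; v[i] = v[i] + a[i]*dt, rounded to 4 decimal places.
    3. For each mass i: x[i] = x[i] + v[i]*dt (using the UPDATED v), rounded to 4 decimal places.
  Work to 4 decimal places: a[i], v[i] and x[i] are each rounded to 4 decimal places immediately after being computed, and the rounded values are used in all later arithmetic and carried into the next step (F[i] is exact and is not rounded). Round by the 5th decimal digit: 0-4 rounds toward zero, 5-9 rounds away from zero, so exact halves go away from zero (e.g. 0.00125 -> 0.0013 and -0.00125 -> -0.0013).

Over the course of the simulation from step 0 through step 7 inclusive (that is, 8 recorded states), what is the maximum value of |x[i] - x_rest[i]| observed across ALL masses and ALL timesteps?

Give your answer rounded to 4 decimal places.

Answer: 3.0000

Derivation:
Step 0: x=[1.0000 7.0000 7.0000] v=[0.0000 0.0000 0.0000]
Step 1: x=[3.5000 4.0000 8.5000] v=[5.0000 -6.0000 3.0000]
Step 2: x=[4.5000 3.0000 9.2500] v=[2.0000 -2.0000 1.5000]
Step 3: x=[2.5000 5.8750 8.3750] v=[-4.0000 5.7500 -1.7500]
Step 4: x=[0.9375 8.3125 7.7500] v=[-3.1250 4.8750 -1.2500]
Step 5: x=[2.5938 6.7813 8.9063] v=[3.3125 -3.0625 2.3125]
Step 6: x=[5.0469 4.2188 10.5001] v=[4.9062 -5.1250 3.1875]
Step 7: x=[4.5625 5.2110 10.4532] v=[-0.9688 1.9844 -0.0938]
Max displacement = 3.0000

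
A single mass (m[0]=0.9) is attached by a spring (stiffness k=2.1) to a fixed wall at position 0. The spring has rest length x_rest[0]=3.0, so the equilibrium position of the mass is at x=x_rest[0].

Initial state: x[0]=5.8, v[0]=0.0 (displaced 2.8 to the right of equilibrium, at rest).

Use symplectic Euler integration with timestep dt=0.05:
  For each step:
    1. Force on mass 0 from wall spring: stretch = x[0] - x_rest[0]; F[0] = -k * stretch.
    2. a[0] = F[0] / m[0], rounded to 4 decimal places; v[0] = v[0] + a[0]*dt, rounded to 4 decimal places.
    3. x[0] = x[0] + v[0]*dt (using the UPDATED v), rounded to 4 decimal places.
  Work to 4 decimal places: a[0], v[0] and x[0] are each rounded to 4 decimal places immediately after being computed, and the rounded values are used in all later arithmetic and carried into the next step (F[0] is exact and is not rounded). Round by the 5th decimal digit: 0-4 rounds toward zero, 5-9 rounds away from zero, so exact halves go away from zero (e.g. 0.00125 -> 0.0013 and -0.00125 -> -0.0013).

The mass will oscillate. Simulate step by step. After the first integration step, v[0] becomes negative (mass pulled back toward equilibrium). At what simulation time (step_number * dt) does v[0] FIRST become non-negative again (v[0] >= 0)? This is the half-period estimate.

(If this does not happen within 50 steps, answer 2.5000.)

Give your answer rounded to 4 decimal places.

Answer: 2.1000

Derivation:
Step 0: x=[5.8000] v=[0.0000]
Step 1: x=[5.7837] v=[-0.3267]
Step 2: x=[5.7511] v=[-0.6515]
Step 3: x=[5.7025] v=[-0.9725]
Step 4: x=[5.6381] v=[-1.2878]
Step 5: x=[5.5583] v=[-1.5956]
Step 6: x=[5.4636] v=[-1.8941]
Step 7: x=[5.3545] v=[-2.1815]
Step 8: x=[5.2317] v=[-2.4562]
Step 9: x=[5.0959] v=[-2.7166]
Step 10: x=[4.9478] v=[-2.9611]
Step 11: x=[4.7884] v=[-3.1883]
Step 12: x=[4.6186] v=[-3.3969]
Step 13: x=[4.4393] v=[-3.5857]
Step 14: x=[4.2516] v=[-3.7536]
Step 15: x=[4.0566] v=[-3.8996]
Step 16: x=[3.8555] v=[-4.0229]
Step 17: x=[3.6494] v=[-4.1227]
Step 18: x=[3.4395] v=[-4.1985]
Step 19: x=[3.2270] v=[-4.2498]
Step 20: x=[3.0132] v=[-4.2763]
Step 21: x=[2.7993] v=[-4.2778]
Step 22: x=[2.5866] v=[-4.2544]
Step 23: x=[2.3763] v=[-4.2062]
Step 24: x=[2.1696] v=[-4.1334]
Step 25: x=[1.9678] v=[-4.0365]
Step 26: x=[1.7720] v=[-3.9161]
Step 27: x=[1.5834] v=[-3.7728]
Step 28: x=[1.4030] v=[-3.6075]
Step 29: x=[1.2319] v=[-3.4212]
Step 30: x=[1.0712] v=[-3.2149]
Step 31: x=[0.9217] v=[-2.9899]
Step 32: x=[0.7843] v=[-2.7474]
Step 33: x=[0.6599] v=[-2.4889]
Step 34: x=[0.5491] v=[-2.2159]
Step 35: x=[0.4526] v=[-1.9300]
Step 36: x=[0.3710] v=[-1.6328]
Step 37: x=[0.3047] v=[-1.3261]
Step 38: x=[0.2541] v=[-1.0117]
Step 39: x=[0.2195] v=[-0.6913]
Step 40: x=[0.2012] v=[-0.3669]
Step 41: x=[0.1992] v=[-0.0404]
Step 42: x=[0.2135] v=[0.2864]
First v>=0 after going negative at step 42, time=2.1000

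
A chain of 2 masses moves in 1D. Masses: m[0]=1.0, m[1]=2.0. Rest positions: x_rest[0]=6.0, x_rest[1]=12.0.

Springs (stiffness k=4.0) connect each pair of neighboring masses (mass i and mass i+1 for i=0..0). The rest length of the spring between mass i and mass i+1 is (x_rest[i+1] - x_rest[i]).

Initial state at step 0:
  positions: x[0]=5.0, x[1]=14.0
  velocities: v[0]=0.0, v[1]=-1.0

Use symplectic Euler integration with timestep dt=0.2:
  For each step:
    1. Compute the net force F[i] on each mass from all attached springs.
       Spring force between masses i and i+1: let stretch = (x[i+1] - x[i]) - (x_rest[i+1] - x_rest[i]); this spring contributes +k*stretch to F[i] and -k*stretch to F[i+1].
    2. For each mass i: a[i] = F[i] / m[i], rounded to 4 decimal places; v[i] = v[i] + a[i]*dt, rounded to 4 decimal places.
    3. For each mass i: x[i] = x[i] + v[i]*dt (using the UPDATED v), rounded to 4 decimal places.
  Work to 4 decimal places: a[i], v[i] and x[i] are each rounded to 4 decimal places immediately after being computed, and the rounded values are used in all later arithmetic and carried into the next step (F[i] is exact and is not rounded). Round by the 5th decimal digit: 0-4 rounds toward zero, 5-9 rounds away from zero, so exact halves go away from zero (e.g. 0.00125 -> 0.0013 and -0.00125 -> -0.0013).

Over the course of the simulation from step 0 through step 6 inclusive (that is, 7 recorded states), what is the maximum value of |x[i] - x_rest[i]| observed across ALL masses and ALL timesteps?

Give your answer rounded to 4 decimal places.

Answer: 2.3909

Derivation:
Step 0: x=[5.0000 14.0000] v=[0.0000 -1.0000]
Step 1: x=[5.4800 13.5600] v=[2.4000 -2.2000]
Step 2: x=[6.2928 12.9536] v=[4.0640 -3.0320]
Step 3: x=[7.2113 12.2943] v=[4.5926 -3.2963]
Step 4: x=[7.9831 11.7084] v=[3.8590 -2.9295]
Step 5: x=[8.3909 11.3045] v=[2.0392 -2.0196]
Step 6: x=[8.3049 11.1475] v=[-0.4299 -0.7850]
Max displacement = 2.3909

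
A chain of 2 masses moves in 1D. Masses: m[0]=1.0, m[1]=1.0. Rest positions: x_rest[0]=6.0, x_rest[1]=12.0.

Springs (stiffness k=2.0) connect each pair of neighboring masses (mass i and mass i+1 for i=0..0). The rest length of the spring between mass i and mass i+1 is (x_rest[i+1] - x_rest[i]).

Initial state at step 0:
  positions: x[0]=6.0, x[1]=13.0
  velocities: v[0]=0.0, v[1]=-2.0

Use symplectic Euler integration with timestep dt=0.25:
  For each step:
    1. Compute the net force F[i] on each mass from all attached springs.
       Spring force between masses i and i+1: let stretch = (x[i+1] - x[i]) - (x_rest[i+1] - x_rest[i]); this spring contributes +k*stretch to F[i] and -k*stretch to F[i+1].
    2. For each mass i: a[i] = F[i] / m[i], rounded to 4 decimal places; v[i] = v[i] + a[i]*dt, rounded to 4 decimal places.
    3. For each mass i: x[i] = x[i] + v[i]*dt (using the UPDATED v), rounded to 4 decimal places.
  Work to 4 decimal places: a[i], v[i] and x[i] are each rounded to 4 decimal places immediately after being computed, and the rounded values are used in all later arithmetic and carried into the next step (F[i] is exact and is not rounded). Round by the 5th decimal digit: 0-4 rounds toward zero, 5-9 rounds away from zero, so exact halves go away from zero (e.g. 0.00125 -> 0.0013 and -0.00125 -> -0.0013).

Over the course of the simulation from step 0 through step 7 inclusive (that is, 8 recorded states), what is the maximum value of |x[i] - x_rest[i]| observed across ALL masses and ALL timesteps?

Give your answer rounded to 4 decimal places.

Step 0: x=[6.0000 13.0000] v=[0.0000 -2.0000]
Step 1: x=[6.1250 12.3750] v=[0.5000 -2.5000]
Step 2: x=[6.2813 11.7188] v=[0.6250 -2.6250]
Step 3: x=[6.3673 11.1329] v=[0.3438 -2.3438]
Step 4: x=[6.2990 10.7013] v=[-0.2734 -1.7266]
Step 5: x=[6.0309 10.4694] v=[-1.0723 -0.9278]
Step 6: x=[5.5676 10.4326] v=[-1.8531 -0.1471]
Step 7: x=[4.9625 10.5377] v=[-2.4206 0.4204]
Max displacement = 1.5674

Answer: 1.5674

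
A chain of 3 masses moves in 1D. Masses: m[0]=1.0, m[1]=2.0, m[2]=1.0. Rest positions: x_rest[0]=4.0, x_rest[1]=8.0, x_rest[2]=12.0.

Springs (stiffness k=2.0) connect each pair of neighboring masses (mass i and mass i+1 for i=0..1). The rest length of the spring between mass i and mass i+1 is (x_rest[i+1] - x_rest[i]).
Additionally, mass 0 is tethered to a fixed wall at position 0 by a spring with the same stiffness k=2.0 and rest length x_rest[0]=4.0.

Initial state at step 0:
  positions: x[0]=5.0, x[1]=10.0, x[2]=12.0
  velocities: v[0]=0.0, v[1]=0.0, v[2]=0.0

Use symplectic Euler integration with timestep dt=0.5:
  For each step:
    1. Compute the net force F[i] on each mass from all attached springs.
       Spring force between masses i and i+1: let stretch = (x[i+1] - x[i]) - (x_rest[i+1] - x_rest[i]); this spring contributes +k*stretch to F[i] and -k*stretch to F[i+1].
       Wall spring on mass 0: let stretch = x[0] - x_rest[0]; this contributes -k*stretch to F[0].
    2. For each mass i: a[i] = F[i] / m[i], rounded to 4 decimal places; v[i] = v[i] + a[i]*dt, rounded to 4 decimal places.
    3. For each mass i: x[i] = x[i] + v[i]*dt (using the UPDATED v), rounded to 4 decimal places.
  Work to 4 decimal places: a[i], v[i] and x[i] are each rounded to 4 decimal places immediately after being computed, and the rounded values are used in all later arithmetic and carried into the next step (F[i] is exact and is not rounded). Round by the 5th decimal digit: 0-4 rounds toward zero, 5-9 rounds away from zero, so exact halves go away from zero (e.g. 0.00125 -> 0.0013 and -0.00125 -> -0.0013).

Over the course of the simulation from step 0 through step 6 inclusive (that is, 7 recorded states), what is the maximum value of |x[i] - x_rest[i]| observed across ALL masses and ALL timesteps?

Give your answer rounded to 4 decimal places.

Step 0: x=[5.0000 10.0000 12.0000] v=[0.0000 0.0000 0.0000]
Step 1: x=[5.0000 9.2500 13.0000] v=[0.0000 -1.5000 2.0000]
Step 2: x=[4.6250 8.3750 14.1250] v=[-0.7500 -1.7500 2.2500]
Step 3: x=[3.8125 8.0000 14.3750] v=[-1.6250 -0.7500 0.5000]
Step 4: x=[3.1875 8.1719 13.4375] v=[-1.2500 0.3438 -1.8750]
Step 5: x=[3.4610 8.4141 11.8672] v=[0.5469 0.4844 -3.1406]
Step 6: x=[4.4805 8.2813 10.5704] v=[2.0390 -0.2656 -2.5937]
Max displacement = 2.3750

Answer: 2.3750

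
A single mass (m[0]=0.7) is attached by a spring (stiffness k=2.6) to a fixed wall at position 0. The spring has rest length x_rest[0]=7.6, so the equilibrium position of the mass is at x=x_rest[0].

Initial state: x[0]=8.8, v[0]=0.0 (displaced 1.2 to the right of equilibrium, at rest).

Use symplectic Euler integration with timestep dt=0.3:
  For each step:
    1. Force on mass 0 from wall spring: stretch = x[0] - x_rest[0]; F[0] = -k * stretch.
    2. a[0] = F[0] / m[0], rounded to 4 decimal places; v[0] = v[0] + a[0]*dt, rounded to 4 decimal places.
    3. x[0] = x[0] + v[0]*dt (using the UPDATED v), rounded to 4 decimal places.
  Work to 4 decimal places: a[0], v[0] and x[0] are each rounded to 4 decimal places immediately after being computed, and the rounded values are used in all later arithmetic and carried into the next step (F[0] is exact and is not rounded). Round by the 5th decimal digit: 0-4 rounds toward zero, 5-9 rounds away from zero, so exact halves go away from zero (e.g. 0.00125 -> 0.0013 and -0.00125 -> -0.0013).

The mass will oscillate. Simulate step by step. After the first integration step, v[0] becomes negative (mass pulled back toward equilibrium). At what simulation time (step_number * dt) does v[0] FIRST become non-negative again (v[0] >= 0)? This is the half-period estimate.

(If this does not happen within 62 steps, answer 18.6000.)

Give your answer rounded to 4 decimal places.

Answer: 1.8000

Derivation:
Step 0: x=[8.8000] v=[0.0000]
Step 1: x=[8.3989] v=[-1.3371]
Step 2: x=[7.7307] v=[-2.2273]
Step 3: x=[7.0188] v=[-2.3730]
Step 4: x=[6.5012] v=[-1.7254]
Step 5: x=[6.3509] v=[-0.5010]
Step 6: x=[6.6182] v=[0.8909]
First v>=0 after going negative at step 6, time=1.8000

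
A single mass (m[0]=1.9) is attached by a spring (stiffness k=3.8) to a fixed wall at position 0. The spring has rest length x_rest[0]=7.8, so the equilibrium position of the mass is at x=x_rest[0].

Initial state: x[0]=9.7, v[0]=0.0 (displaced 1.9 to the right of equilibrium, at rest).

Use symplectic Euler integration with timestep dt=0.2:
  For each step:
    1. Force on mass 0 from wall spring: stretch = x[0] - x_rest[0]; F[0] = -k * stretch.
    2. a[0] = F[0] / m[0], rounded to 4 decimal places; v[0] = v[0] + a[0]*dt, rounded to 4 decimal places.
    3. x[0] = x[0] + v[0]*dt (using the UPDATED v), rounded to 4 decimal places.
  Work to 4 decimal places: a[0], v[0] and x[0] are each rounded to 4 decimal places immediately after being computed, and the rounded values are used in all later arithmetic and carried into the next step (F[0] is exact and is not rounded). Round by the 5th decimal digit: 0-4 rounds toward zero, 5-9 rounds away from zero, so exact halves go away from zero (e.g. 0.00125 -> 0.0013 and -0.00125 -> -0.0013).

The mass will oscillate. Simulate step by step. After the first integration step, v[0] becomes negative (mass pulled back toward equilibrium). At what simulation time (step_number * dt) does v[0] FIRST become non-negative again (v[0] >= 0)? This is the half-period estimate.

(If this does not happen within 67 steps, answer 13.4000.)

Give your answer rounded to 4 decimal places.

Step 0: x=[9.7000] v=[0.0000]
Step 1: x=[9.5480] v=[-0.7600]
Step 2: x=[9.2562] v=[-1.4592]
Step 3: x=[8.8479] v=[-2.0417]
Step 4: x=[8.3557] v=[-2.4609]
Step 5: x=[7.8191] v=[-2.6832]
Step 6: x=[7.2809] v=[-2.6908]
Step 7: x=[6.7843] v=[-2.4832]
Step 8: x=[6.3689] v=[-2.0769]
Step 9: x=[6.0680] v=[-1.5045]
Step 10: x=[5.9057] v=[-0.8117]
Step 11: x=[5.8949] v=[-0.0540]
Step 12: x=[6.0365] v=[0.7080]
First v>=0 after going negative at step 12, time=2.4000

Answer: 2.4000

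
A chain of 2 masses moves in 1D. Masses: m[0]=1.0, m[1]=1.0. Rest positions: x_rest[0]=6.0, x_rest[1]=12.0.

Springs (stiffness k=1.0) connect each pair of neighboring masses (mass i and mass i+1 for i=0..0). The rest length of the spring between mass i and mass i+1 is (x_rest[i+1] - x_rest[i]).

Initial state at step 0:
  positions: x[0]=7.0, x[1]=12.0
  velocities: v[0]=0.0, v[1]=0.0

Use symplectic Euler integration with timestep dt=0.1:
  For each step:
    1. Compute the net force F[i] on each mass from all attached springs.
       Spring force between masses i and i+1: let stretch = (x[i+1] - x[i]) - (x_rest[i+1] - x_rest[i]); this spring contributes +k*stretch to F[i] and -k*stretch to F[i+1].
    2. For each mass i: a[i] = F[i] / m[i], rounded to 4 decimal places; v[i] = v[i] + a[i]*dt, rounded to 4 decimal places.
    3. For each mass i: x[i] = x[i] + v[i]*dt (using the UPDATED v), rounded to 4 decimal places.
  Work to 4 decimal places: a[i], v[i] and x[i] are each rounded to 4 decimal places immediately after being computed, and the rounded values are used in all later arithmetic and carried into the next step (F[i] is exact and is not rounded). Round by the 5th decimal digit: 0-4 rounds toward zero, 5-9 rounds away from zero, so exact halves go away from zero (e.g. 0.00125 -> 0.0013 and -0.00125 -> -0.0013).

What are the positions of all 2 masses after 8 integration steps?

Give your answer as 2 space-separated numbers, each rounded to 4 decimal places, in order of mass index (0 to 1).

Answer: 6.6802 12.3198

Derivation:
Step 0: x=[7.0000 12.0000] v=[0.0000 0.0000]
Step 1: x=[6.9900 12.0100] v=[-0.1000 0.1000]
Step 2: x=[6.9702 12.0298] v=[-0.1980 0.1980]
Step 3: x=[6.9410 12.0590] v=[-0.2920 0.2920]
Step 4: x=[6.9030 12.0970] v=[-0.3802 0.3802]
Step 5: x=[6.8569 12.1431] v=[-0.4608 0.4608]
Step 6: x=[6.8037 12.1963] v=[-0.5322 0.5322]
Step 7: x=[6.7444 12.2556] v=[-0.5929 0.5929]
Step 8: x=[6.6802 12.3198] v=[-0.6418 0.6418]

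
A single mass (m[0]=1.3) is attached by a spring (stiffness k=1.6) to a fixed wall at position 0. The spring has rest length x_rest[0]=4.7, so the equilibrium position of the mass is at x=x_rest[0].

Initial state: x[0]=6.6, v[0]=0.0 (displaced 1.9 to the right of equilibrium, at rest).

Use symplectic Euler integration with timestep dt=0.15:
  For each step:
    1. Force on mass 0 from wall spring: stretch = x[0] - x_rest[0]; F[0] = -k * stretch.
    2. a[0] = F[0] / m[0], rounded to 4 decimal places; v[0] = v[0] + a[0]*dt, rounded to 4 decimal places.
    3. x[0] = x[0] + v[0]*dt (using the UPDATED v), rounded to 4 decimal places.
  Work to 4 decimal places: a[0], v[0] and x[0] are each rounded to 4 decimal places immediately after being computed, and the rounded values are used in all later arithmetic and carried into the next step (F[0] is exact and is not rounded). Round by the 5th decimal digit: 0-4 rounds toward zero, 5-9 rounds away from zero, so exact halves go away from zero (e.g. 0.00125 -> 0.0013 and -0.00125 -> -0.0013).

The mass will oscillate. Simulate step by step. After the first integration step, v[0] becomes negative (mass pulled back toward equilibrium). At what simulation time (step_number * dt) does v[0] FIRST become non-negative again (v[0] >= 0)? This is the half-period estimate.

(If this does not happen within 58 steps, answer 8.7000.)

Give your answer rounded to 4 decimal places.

Step 0: x=[6.6000] v=[0.0000]
Step 1: x=[6.5474] v=[-0.3508]
Step 2: x=[6.4436] v=[-0.6919]
Step 3: x=[6.2915] v=[-1.0138]
Step 4: x=[6.0954] v=[-1.3076]
Step 5: x=[5.8606] v=[-1.5652]
Step 6: x=[5.5937] v=[-1.7795]
Step 7: x=[5.3020] v=[-1.9445]
Step 8: x=[4.9937] v=[-2.0556]
Step 9: x=[4.6772] v=[-2.1098]
Step 10: x=[4.3614] v=[-2.1056]
Step 11: x=[4.0549] v=[-2.0431]
Step 12: x=[3.7663] v=[-1.9240]
Step 13: x=[3.5036] v=[-1.7516]
Step 14: x=[3.2740] v=[-1.5307]
Step 15: x=[3.0839] v=[-1.2674]
Step 16: x=[2.9385] v=[-0.9691]
Step 17: x=[2.8419] v=[-0.6439]
Step 18: x=[2.7968] v=[-0.3009]
Step 19: x=[2.8044] v=[0.0505]
First v>=0 after going negative at step 19, time=2.8500

Answer: 2.8500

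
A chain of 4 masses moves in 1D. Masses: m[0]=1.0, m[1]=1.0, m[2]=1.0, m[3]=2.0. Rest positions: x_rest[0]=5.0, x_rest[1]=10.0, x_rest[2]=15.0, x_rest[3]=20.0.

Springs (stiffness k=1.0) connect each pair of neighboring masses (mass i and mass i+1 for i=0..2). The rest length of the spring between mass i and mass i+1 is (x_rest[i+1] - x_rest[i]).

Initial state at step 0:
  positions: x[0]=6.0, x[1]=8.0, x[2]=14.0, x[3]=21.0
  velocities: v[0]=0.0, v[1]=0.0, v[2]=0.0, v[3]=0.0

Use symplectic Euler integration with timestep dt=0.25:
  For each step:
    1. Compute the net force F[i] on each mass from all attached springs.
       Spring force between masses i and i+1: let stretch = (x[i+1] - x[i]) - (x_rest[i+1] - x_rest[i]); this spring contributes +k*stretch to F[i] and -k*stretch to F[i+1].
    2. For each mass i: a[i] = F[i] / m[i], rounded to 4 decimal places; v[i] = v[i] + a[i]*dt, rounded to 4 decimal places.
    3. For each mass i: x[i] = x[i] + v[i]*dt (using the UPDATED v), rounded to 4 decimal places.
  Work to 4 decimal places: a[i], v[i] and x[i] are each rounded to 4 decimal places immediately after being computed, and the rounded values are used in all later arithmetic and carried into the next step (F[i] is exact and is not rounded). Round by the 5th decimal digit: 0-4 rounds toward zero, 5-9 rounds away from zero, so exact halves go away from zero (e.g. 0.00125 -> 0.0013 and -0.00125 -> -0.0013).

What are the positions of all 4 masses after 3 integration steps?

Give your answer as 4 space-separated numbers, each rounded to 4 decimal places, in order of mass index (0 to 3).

Answer: 5.0076 9.3116 14.3919 20.6445

Derivation:
Step 0: x=[6.0000 8.0000 14.0000 21.0000] v=[0.0000 0.0000 0.0000 0.0000]
Step 1: x=[5.8125 8.2500 14.0625 20.9375] v=[-0.7500 1.0000 0.2500 -0.2500]
Step 2: x=[5.4649 8.7110 14.1914 20.8164] v=[-1.3906 1.8438 0.5156 -0.4844]
Step 3: x=[5.0076 9.3116 14.3919 20.6445] v=[-1.8291 2.4024 0.8018 -0.6875]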